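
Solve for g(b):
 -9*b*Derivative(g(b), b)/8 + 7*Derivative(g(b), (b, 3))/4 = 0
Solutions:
 g(b) = C1 + Integral(C2*airyai(42^(2/3)*b/14) + C3*airybi(42^(2/3)*b/14), b)


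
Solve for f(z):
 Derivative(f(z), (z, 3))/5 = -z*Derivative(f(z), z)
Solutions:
 f(z) = C1 + Integral(C2*airyai(-5^(1/3)*z) + C3*airybi(-5^(1/3)*z), z)


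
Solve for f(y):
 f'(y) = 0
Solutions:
 f(y) = C1


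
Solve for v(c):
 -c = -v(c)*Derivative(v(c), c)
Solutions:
 v(c) = -sqrt(C1 + c^2)
 v(c) = sqrt(C1 + c^2)


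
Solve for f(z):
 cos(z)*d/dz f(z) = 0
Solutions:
 f(z) = C1


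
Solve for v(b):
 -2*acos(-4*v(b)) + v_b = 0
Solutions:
 Integral(1/acos(-4*_y), (_y, v(b))) = C1 + 2*b


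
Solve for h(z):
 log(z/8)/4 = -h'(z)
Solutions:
 h(z) = C1 - z*log(z)/4 + z/4 + 3*z*log(2)/4


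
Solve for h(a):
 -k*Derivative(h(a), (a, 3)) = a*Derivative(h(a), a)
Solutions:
 h(a) = C1 + Integral(C2*airyai(a*(-1/k)^(1/3)) + C3*airybi(a*(-1/k)^(1/3)), a)


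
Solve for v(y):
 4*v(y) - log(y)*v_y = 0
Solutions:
 v(y) = C1*exp(4*li(y))


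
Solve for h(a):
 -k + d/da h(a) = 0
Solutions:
 h(a) = C1 + a*k


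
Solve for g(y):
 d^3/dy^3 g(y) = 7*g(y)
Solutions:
 g(y) = C3*exp(7^(1/3)*y) + (C1*sin(sqrt(3)*7^(1/3)*y/2) + C2*cos(sqrt(3)*7^(1/3)*y/2))*exp(-7^(1/3)*y/2)


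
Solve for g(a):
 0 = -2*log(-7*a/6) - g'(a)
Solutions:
 g(a) = C1 - 2*a*log(-a) + 2*a*(-log(7) + 1 + log(6))


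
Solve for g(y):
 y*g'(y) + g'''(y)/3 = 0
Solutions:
 g(y) = C1 + Integral(C2*airyai(-3^(1/3)*y) + C3*airybi(-3^(1/3)*y), y)


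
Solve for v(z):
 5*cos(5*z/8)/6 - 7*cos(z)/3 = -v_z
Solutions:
 v(z) = C1 - 4*sin(5*z/8)/3 + 7*sin(z)/3


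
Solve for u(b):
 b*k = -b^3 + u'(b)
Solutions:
 u(b) = C1 + b^4/4 + b^2*k/2


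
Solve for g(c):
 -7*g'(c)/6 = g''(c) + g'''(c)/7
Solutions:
 g(c) = C1 + C2*exp(7*c*(-3 + sqrt(3))/6) + C3*exp(-7*c*(sqrt(3) + 3)/6)


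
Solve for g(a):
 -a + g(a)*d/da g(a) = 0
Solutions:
 g(a) = -sqrt(C1 + a^2)
 g(a) = sqrt(C1 + a^2)


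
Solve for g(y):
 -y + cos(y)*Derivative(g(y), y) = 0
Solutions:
 g(y) = C1 + Integral(y/cos(y), y)


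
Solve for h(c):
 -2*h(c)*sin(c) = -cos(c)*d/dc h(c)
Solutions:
 h(c) = C1/cos(c)^2


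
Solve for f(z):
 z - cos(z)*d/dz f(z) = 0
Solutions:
 f(z) = C1 + Integral(z/cos(z), z)


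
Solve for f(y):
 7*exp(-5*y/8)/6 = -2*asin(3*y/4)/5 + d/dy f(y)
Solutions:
 f(y) = C1 + 2*y*asin(3*y/4)/5 + 2*sqrt(16 - 9*y^2)/15 - 28*exp(-5*y/8)/15


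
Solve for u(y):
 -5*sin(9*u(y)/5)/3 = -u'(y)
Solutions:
 -5*y/3 + 5*log(cos(9*u(y)/5) - 1)/18 - 5*log(cos(9*u(y)/5) + 1)/18 = C1


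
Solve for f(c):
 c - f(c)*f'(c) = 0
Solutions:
 f(c) = -sqrt(C1 + c^2)
 f(c) = sqrt(C1 + c^2)


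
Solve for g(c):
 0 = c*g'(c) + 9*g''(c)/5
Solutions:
 g(c) = C1 + C2*erf(sqrt(10)*c/6)


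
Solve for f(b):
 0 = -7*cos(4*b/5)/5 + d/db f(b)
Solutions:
 f(b) = C1 + 7*sin(4*b/5)/4


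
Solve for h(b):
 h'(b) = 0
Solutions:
 h(b) = C1


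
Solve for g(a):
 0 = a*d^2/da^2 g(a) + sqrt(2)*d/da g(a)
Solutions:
 g(a) = C1 + C2*a^(1 - sqrt(2))


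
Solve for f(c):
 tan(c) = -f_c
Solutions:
 f(c) = C1 + log(cos(c))


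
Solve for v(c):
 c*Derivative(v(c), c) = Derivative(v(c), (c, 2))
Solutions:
 v(c) = C1 + C2*erfi(sqrt(2)*c/2)


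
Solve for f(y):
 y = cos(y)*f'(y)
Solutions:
 f(y) = C1 + Integral(y/cos(y), y)


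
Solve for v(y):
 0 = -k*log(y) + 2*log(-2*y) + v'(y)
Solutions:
 v(y) = C1 + y*(k - 2)*log(y) + y*(-k - 2*log(2) + 2 - 2*I*pi)


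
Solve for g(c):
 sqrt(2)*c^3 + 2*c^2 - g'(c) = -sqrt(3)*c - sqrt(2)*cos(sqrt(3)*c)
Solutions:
 g(c) = C1 + sqrt(2)*c^4/4 + 2*c^3/3 + sqrt(3)*c^2/2 + sqrt(6)*sin(sqrt(3)*c)/3


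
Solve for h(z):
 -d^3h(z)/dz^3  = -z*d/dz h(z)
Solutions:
 h(z) = C1 + Integral(C2*airyai(z) + C3*airybi(z), z)


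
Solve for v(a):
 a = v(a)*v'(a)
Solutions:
 v(a) = -sqrt(C1 + a^2)
 v(a) = sqrt(C1 + a^2)


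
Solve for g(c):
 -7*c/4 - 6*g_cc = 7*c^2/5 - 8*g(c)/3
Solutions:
 g(c) = C1*exp(-2*c/3) + C2*exp(2*c/3) + 21*c^2/40 + 21*c/32 + 189/80


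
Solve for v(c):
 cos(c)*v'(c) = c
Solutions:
 v(c) = C1 + Integral(c/cos(c), c)


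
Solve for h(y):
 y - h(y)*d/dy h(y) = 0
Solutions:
 h(y) = -sqrt(C1 + y^2)
 h(y) = sqrt(C1 + y^2)


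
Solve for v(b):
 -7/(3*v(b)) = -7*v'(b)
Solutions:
 v(b) = -sqrt(C1 + 6*b)/3
 v(b) = sqrt(C1 + 6*b)/3


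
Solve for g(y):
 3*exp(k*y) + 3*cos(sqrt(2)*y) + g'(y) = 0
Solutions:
 g(y) = C1 - 3*sqrt(2)*sin(sqrt(2)*y)/2 - 3*exp(k*y)/k


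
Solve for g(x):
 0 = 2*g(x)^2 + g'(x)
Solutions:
 g(x) = 1/(C1 + 2*x)


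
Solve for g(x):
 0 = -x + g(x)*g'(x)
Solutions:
 g(x) = -sqrt(C1 + x^2)
 g(x) = sqrt(C1 + x^2)


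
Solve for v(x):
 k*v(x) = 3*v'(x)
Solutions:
 v(x) = C1*exp(k*x/3)


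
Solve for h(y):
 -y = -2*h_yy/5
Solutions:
 h(y) = C1 + C2*y + 5*y^3/12


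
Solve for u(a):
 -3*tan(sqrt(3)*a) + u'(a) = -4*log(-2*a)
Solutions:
 u(a) = C1 - 4*a*log(-a) - 4*a*log(2) + 4*a - sqrt(3)*log(cos(sqrt(3)*a))


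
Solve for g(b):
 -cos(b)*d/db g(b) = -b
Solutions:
 g(b) = C1 + Integral(b/cos(b), b)


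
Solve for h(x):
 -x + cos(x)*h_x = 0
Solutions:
 h(x) = C1 + Integral(x/cos(x), x)


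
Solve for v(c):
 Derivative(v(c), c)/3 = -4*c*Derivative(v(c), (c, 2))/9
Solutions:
 v(c) = C1 + C2*c^(1/4)


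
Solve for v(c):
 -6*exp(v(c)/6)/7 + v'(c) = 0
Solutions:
 v(c) = 6*log(-1/(C1 + 6*c)) + 6*log(42)


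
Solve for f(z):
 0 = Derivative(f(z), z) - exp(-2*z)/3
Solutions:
 f(z) = C1 - exp(-2*z)/6


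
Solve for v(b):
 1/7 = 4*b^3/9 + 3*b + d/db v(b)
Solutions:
 v(b) = C1 - b^4/9 - 3*b^2/2 + b/7


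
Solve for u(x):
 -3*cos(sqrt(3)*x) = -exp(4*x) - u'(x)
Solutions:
 u(x) = C1 - exp(4*x)/4 + sqrt(3)*sin(sqrt(3)*x)


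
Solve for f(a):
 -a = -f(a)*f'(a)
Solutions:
 f(a) = -sqrt(C1 + a^2)
 f(a) = sqrt(C1 + a^2)


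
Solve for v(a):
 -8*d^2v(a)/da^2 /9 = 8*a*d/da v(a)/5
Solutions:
 v(a) = C1 + C2*erf(3*sqrt(10)*a/10)


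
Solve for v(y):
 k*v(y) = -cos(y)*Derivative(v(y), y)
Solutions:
 v(y) = C1*exp(k*(log(sin(y) - 1) - log(sin(y) + 1))/2)


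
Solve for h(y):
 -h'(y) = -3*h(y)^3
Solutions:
 h(y) = -sqrt(2)*sqrt(-1/(C1 + 3*y))/2
 h(y) = sqrt(2)*sqrt(-1/(C1 + 3*y))/2


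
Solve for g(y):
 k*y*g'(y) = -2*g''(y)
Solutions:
 g(y) = Piecewise((-sqrt(pi)*C1*erf(sqrt(k)*y/2)/sqrt(k) - C2, (k > 0) | (k < 0)), (-C1*y - C2, True))


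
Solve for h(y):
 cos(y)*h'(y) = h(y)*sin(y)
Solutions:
 h(y) = C1/cos(y)


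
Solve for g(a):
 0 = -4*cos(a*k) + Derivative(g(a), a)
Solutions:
 g(a) = C1 + 4*sin(a*k)/k


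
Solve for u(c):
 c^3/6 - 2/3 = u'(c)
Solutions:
 u(c) = C1 + c^4/24 - 2*c/3


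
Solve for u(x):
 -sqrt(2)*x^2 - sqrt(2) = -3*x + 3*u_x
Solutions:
 u(x) = C1 - sqrt(2)*x^3/9 + x^2/2 - sqrt(2)*x/3


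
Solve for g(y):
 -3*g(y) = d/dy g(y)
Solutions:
 g(y) = C1*exp(-3*y)


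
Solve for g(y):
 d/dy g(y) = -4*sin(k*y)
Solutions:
 g(y) = C1 + 4*cos(k*y)/k


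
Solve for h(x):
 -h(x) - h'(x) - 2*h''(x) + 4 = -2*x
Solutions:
 h(x) = 2*x + (C1*sin(sqrt(7)*x/4) + C2*cos(sqrt(7)*x/4))*exp(-x/4) + 2


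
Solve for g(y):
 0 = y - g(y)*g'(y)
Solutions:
 g(y) = -sqrt(C1 + y^2)
 g(y) = sqrt(C1 + y^2)


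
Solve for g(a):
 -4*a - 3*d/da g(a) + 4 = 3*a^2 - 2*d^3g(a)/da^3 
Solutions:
 g(a) = C1 + C2*exp(-sqrt(6)*a/2) + C3*exp(sqrt(6)*a/2) - a^3/3 - 2*a^2/3


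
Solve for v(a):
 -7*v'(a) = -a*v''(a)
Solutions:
 v(a) = C1 + C2*a^8


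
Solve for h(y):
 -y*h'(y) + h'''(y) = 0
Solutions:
 h(y) = C1 + Integral(C2*airyai(y) + C3*airybi(y), y)


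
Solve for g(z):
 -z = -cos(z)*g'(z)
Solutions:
 g(z) = C1 + Integral(z/cos(z), z)


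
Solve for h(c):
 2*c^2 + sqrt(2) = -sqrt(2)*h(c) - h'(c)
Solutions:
 h(c) = C1*exp(-sqrt(2)*c) - sqrt(2)*c^2 + 2*c - sqrt(2) - 1


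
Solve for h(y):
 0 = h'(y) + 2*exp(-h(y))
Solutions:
 h(y) = log(C1 - 2*y)


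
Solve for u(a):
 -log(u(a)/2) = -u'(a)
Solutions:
 Integral(1/(-log(_y) + log(2)), (_y, u(a))) = C1 - a


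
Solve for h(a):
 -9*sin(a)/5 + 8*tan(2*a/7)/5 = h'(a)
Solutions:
 h(a) = C1 - 28*log(cos(2*a/7))/5 + 9*cos(a)/5


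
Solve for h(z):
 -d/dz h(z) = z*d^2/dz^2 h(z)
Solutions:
 h(z) = C1 + C2*log(z)


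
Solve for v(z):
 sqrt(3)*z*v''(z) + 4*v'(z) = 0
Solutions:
 v(z) = C1 + C2*z^(1 - 4*sqrt(3)/3)


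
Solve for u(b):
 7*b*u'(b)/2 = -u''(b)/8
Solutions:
 u(b) = C1 + C2*erf(sqrt(14)*b)


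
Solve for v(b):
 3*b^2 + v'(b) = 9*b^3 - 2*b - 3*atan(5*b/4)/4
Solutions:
 v(b) = C1 + 9*b^4/4 - b^3 - b^2 - 3*b*atan(5*b/4)/4 + 3*log(25*b^2 + 16)/10


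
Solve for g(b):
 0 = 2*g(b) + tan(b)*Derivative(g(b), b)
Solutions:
 g(b) = C1/sin(b)^2


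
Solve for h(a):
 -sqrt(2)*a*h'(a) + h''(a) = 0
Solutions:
 h(a) = C1 + C2*erfi(2^(3/4)*a/2)


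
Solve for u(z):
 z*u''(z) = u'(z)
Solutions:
 u(z) = C1 + C2*z^2


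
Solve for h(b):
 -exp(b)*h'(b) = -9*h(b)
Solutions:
 h(b) = C1*exp(-9*exp(-b))


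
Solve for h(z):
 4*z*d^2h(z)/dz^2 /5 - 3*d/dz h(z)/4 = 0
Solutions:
 h(z) = C1 + C2*z^(31/16)


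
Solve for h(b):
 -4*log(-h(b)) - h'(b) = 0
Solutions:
 -li(-h(b)) = C1 - 4*b


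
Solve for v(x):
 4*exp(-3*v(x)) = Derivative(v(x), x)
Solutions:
 v(x) = log(C1 + 12*x)/3
 v(x) = log((-3^(1/3) - 3^(5/6)*I)*(C1 + 4*x)^(1/3)/2)
 v(x) = log((-3^(1/3) + 3^(5/6)*I)*(C1 + 4*x)^(1/3)/2)


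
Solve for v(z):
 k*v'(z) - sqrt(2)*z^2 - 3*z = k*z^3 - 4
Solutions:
 v(z) = C1 + z^4/4 + sqrt(2)*z^3/(3*k) + 3*z^2/(2*k) - 4*z/k


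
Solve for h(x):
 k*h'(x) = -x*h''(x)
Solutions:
 h(x) = C1 + x^(1 - re(k))*(C2*sin(log(x)*Abs(im(k))) + C3*cos(log(x)*im(k)))


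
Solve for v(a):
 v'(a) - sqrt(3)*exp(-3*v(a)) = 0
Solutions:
 v(a) = log(C1 + 3*sqrt(3)*a)/3
 v(a) = log((-3^(1/3) - 3^(5/6)*I)*(C1 + sqrt(3)*a)^(1/3)/2)
 v(a) = log((-3^(1/3) + 3^(5/6)*I)*(C1 + sqrt(3)*a)^(1/3)/2)


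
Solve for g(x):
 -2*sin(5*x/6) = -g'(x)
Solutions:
 g(x) = C1 - 12*cos(5*x/6)/5


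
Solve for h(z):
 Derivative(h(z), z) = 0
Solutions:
 h(z) = C1


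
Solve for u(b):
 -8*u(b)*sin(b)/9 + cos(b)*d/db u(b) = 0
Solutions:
 u(b) = C1/cos(b)^(8/9)


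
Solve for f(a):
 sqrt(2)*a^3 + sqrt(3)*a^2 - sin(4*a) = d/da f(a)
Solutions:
 f(a) = C1 + sqrt(2)*a^4/4 + sqrt(3)*a^3/3 + cos(4*a)/4


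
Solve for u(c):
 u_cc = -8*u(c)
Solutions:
 u(c) = C1*sin(2*sqrt(2)*c) + C2*cos(2*sqrt(2)*c)


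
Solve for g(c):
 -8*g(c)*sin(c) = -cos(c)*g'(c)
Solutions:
 g(c) = C1/cos(c)^8


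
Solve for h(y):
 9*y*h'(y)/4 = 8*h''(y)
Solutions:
 h(y) = C1 + C2*erfi(3*y/8)


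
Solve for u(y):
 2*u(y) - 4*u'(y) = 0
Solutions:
 u(y) = C1*exp(y/2)


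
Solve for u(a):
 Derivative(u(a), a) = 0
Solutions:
 u(a) = C1


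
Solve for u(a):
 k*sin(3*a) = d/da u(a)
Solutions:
 u(a) = C1 - k*cos(3*a)/3


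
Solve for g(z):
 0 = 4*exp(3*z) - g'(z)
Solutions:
 g(z) = C1 + 4*exp(3*z)/3


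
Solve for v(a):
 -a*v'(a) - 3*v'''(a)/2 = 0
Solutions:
 v(a) = C1 + Integral(C2*airyai(-2^(1/3)*3^(2/3)*a/3) + C3*airybi(-2^(1/3)*3^(2/3)*a/3), a)


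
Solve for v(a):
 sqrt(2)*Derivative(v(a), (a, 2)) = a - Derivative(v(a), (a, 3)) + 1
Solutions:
 v(a) = C1 + C2*a + C3*exp(-sqrt(2)*a) + sqrt(2)*a^3/12 + a^2*(-1 + sqrt(2))/4


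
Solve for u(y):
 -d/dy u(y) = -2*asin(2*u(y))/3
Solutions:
 Integral(1/asin(2*_y), (_y, u(y))) = C1 + 2*y/3


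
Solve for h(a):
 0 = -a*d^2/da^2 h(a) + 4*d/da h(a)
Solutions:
 h(a) = C1 + C2*a^5


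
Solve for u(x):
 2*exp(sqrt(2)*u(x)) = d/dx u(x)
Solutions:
 u(x) = sqrt(2)*(2*log(-1/(C1 + 2*x)) - log(2))/4


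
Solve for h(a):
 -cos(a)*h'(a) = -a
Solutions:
 h(a) = C1 + Integral(a/cos(a), a)


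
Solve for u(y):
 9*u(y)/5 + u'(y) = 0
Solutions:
 u(y) = C1*exp(-9*y/5)


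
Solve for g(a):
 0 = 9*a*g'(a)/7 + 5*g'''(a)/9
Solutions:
 g(a) = C1 + Integral(C2*airyai(-3*3^(1/3)*35^(2/3)*a/35) + C3*airybi(-3*3^(1/3)*35^(2/3)*a/35), a)


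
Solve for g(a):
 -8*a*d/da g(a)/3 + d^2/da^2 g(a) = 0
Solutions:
 g(a) = C1 + C2*erfi(2*sqrt(3)*a/3)


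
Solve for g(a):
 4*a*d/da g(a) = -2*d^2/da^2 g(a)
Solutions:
 g(a) = C1 + C2*erf(a)


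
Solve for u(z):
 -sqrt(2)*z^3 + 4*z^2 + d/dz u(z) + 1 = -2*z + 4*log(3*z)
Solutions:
 u(z) = C1 + sqrt(2)*z^4/4 - 4*z^3/3 - z^2 + 4*z*log(z) - 5*z + z*log(81)


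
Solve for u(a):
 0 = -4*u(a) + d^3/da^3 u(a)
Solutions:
 u(a) = C3*exp(2^(2/3)*a) + (C1*sin(2^(2/3)*sqrt(3)*a/2) + C2*cos(2^(2/3)*sqrt(3)*a/2))*exp(-2^(2/3)*a/2)


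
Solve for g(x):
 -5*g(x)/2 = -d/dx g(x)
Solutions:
 g(x) = C1*exp(5*x/2)


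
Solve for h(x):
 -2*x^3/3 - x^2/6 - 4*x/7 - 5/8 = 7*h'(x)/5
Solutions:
 h(x) = C1 - 5*x^4/42 - 5*x^3/126 - 10*x^2/49 - 25*x/56


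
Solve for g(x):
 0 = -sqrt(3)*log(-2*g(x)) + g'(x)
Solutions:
 -sqrt(3)*Integral(1/(log(-_y) + log(2)), (_y, g(x)))/3 = C1 - x


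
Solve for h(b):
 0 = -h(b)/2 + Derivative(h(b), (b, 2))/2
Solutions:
 h(b) = C1*exp(-b) + C2*exp(b)


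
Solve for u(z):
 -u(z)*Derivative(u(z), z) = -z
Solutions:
 u(z) = -sqrt(C1 + z^2)
 u(z) = sqrt(C1 + z^2)


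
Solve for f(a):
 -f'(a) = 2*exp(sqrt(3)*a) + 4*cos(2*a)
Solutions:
 f(a) = C1 - 2*sqrt(3)*exp(sqrt(3)*a)/3 - 2*sin(2*a)


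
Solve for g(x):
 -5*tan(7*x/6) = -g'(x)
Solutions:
 g(x) = C1 - 30*log(cos(7*x/6))/7


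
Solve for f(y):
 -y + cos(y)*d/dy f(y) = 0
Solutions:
 f(y) = C1 + Integral(y/cos(y), y)


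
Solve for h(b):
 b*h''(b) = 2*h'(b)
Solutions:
 h(b) = C1 + C2*b^3


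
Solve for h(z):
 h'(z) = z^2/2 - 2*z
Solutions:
 h(z) = C1 + z^3/6 - z^2


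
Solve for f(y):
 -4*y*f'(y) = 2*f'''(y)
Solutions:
 f(y) = C1 + Integral(C2*airyai(-2^(1/3)*y) + C3*airybi(-2^(1/3)*y), y)


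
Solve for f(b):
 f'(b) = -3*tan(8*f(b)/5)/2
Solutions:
 f(b) = -5*asin(C1*exp(-12*b/5))/8 + 5*pi/8
 f(b) = 5*asin(C1*exp(-12*b/5))/8


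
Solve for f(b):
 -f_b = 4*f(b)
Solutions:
 f(b) = C1*exp(-4*b)


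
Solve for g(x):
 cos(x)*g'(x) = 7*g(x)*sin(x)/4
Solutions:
 g(x) = C1/cos(x)^(7/4)


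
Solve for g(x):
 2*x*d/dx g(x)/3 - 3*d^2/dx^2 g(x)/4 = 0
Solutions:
 g(x) = C1 + C2*erfi(2*x/3)


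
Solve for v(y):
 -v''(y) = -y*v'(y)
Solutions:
 v(y) = C1 + C2*erfi(sqrt(2)*y/2)


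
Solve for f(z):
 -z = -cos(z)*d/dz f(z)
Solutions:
 f(z) = C1 + Integral(z/cos(z), z)


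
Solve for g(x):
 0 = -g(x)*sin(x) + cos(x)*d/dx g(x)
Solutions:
 g(x) = C1/cos(x)


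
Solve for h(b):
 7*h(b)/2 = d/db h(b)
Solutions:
 h(b) = C1*exp(7*b/2)


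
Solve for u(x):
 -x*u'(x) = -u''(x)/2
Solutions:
 u(x) = C1 + C2*erfi(x)


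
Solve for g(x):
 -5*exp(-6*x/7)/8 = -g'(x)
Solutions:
 g(x) = C1 - 35*exp(-6*x/7)/48


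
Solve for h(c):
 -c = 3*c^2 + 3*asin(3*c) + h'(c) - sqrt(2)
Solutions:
 h(c) = C1 - c^3 - c^2/2 - 3*c*asin(3*c) + sqrt(2)*c - sqrt(1 - 9*c^2)


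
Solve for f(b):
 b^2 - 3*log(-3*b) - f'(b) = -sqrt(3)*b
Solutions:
 f(b) = C1 + b^3/3 + sqrt(3)*b^2/2 - 3*b*log(-b) + 3*b*(1 - log(3))


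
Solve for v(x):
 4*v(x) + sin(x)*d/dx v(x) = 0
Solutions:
 v(x) = C1*(cos(x)^2 + 2*cos(x) + 1)/(cos(x)^2 - 2*cos(x) + 1)


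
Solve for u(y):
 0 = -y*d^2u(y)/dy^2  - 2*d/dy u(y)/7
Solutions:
 u(y) = C1 + C2*y^(5/7)


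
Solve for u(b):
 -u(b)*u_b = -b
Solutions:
 u(b) = -sqrt(C1 + b^2)
 u(b) = sqrt(C1 + b^2)


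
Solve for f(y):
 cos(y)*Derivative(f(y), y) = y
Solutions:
 f(y) = C1 + Integral(y/cos(y), y)


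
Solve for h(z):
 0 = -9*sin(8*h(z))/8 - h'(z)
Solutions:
 h(z) = -acos((-C1 - exp(18*z))/(C1 - exp(18*z)))/8 + pi/4
 h(z) = acos((-C1 - exp(18*z))/(C1 - exp(18*z)))/8


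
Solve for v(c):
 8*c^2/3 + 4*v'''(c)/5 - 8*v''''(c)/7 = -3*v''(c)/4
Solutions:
 v(c) = C1 + C2*c + C3*exp(c*(14 - sqrt(1246))/40) + C4*exp(c*(14 + sqrt(1246))/40) - 8*c^4/27 + 512*c^3/405 - 134144*c^2/14175


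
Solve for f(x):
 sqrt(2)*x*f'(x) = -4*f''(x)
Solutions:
 f(x) = C1 + C2*erf(2^(3/4)*x/4)


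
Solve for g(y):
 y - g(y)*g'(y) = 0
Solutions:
 g(y) = -sqrt(C1 + y^2)
 g(y) = sqrt(C1 + y^2)


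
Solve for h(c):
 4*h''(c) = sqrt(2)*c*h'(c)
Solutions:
 h(c) = C1 + C2*erfi(2^(3/4)*c/4)


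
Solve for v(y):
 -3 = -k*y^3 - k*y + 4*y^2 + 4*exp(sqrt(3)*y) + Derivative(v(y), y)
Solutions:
 v(y) = C1 + k*y^4/4 + k*y^2/2 - 4*y^3/3 - 3*y - 4*sqrt(3)*exp(sqrt(3)*y)/3


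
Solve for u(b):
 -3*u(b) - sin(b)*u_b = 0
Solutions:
 u(b) = C1*(cos(b) + 1)^(3/2)/(cos(b) - 1)^(3/2)


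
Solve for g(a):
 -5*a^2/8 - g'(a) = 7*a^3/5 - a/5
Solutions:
 g(a) = C1 - 7*a^4/20 - 5*a^3/24 + a^2/10


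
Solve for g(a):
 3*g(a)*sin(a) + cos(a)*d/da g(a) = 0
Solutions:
 g(a) = C1*cos(a)^3


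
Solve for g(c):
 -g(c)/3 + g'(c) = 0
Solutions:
 g(c) = C1*exp(c/3)


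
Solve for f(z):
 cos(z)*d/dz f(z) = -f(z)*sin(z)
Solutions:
 f(z) = C1*cos(z)


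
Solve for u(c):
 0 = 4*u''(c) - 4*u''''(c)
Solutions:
 u(c) = C1 + C2*c + C3*exp(-c) + C4*exp(c)


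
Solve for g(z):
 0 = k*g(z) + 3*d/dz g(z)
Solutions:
 g(z) = C1*exp(-k*z/3)


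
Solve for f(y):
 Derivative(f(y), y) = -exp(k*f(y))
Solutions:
 f(y) = Piecewise((log(1/(C1*k + k*y))/k, Ne(k, 0)), (nan, True))
 f(y) = Piecewise((C1 - y, Eq(k, 0)), (nan, True))


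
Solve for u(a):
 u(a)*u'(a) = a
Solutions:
 u(a) = -sqrt(C1 + a^2)
 u(a) = sqrt(C1 + a^2)


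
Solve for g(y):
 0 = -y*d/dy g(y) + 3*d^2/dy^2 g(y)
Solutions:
 g(y) = C1 + C2*erfi(sqrt(6)*y/6)


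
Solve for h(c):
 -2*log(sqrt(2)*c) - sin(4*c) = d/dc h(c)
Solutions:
 h(c) = C1 - 2*c*log(c) - c*log(2) + 2*c + cos(4*c)/4


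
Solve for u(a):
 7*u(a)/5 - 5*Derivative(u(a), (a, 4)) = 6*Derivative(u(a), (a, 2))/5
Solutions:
 u(a) = C1*exp(-a*sqrt(-3 + 2*sqrt(46))/5) + C2*exp(a*sqrt(-3 + 2*sqrt(46))/5) + C3*sin(a*sqrt(3 + 2*sqrt(46))/5) + C4*cos(a*sqrt(3 + 2*sqrt(46))/5)


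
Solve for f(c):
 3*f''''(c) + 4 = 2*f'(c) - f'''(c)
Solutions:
 f(c) = C1 + C2*exp(-c*((9*sqrt(723) + 242)^(-1/3) + 2 + (9*sqrt(723) + 242)^(1/3))/18)*sin(sqrt(3)*c*(-(9*sqrt(723) + 242)^(1/3) + (9*sqrt(723) + 242)^(-1/3))/18) + C3*exp(-c*((9*sqrt(723) + 242)^(-1/3) + 2 + (9*sqrt(723) + 242)^(1/3))/18)*cos(sqrt(3)*c*(-(9*sqrt(723) + 242)^(1/3) + (9*sqrt(723) + 242)^(-1/3))/18) + C4*exp(c*(-1 + (9*sqrt(723) + 242)^(-1/3) + (9*sqrt(723) + 242)^(1/3))/9) + 2*c


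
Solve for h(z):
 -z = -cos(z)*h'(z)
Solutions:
 h(z) = C1 + Integral(z/cos(z), z)


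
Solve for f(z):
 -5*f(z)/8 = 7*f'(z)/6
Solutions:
 f(z) = C1*exp(-15*z/28)


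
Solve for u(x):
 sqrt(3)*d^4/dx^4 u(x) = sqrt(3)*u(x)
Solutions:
 u(x) = C1*exp(-x) + C2*exp(x) + C3*sin(x) + C4*cos(x)


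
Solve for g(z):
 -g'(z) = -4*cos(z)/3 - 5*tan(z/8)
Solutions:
 g(z) = C1 - 40*log(cos(z/8)) + 4*sin(z)/3


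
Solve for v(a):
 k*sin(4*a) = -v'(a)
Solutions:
 v(a) = C1 + k*cos(4*a)/4


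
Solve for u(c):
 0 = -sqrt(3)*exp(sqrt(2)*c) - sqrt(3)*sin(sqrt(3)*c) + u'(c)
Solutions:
 u(c) = C1 + sqrt(6)*exp(sqrt(2)*c)/2 - cos(sqrt(3)*c)


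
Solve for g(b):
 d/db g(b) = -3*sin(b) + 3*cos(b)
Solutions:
 g(b) = C1 + 3*sqrt(2)*sin(b + pi/4)


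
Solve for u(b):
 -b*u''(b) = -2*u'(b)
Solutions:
 u(b) = C1 + C2*b^3


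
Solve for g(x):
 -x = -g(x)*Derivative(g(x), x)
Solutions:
 g(x) = -sqrt(C1 + x^2)
 g(x) = sqrt(C1 + x^2)


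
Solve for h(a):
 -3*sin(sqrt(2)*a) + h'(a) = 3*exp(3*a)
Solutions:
 h(a) = C1 + exp(3*a) - 3*sqrt(2)*cos(sqrt(2)*a)/2


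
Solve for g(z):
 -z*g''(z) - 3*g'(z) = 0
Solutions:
 g(z) = C1 + C2/z^2


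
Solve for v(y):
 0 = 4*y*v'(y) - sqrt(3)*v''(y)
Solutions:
 v(y) = C1 + C2*erfi(sqrt(2)*3^(3/4)*y/3)


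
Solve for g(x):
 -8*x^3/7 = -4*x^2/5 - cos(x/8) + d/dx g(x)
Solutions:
 g(x) = C1 - 2*x^4/7 + 4*x^3/15 + 8*sin(x/8)


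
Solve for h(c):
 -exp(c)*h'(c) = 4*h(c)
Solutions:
 h(c) = C1*exp(4*exp(-c))


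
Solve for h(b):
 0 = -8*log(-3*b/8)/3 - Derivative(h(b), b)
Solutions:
 h(b) = C1 - 8*b*log(-b)/3 + b*(-8*log(3)/3 + 8/3 + 8*log(2))


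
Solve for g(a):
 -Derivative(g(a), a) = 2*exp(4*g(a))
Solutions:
 g(a) = log(-I*(1/(C1 + 8*a))^(1/4))
 g(a) = log(I*(1/(C1 + 8*a))^(1/4))
 g(a) = log(-(1/(C1 + 8*a))^(1/4))
 g(a) = log(1/(C1 + 8*a))/4


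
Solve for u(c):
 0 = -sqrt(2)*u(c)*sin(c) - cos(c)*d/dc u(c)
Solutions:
 u(c) = C1*cos(c)^(sqrt(2))


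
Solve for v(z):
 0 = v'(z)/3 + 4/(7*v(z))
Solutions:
 v(z) = -sqrt(C1 - 168*z)/7
 v(z) = sqrt(C1 - 168*z)/7


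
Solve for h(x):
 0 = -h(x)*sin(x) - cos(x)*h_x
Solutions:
 h(x) = C1*cos(x)


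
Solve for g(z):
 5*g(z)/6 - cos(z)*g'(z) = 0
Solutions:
 g(z) = C1*(sin(z) + 1)^(5/12)/(sin(z) - 1)^(5/12)


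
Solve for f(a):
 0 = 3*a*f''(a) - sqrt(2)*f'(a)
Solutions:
 f(a) = C1 + C2*a^(sqrt(2)/3 + 1)


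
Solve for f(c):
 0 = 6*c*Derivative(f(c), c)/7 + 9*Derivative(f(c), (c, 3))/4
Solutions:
 f(c) = C1 + Integral(C2*airyai(-2*21^(2/3)*c/21) + C3*airybi(-2*21^(2/3)*c/21), c)


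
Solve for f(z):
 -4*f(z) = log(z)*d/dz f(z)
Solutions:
 f(z) = C1*exp(-4*li(z))


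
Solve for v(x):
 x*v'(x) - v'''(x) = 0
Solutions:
 v(x) = C1 + Integral(C2*airyai(x) + C3*airybi(x), x)


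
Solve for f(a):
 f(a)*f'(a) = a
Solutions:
 f(a) = -sqrt(C1 + a^2)
 f(a) = sqrt(C1 + a^2)


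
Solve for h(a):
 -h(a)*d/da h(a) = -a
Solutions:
 h(a) = -sqrt(C1 + a^2)
 h(a) = sqrt(C1 + a^2)


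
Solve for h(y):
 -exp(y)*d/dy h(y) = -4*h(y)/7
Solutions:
 h(y) = C1*exp(-4*exp(-y)/7)


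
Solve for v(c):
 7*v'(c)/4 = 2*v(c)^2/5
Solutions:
 v(c) = -35/(C1 + 8*c)


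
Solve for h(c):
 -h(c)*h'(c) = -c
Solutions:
 h(c) = -sqrt(C1 + c^2)
 h(c) = sqrt(C1 + c^2)


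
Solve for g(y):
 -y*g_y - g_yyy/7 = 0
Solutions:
 g(y) = C1 + Integral(C2*airyai(-7^(1/3)*y) + C3*airybi(-7^(1/3)*y), y)


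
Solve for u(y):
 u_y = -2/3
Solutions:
 u(y) = C1 - 2*y/3


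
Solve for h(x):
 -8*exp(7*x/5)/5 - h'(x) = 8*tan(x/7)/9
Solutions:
 h(x) = C1 - 8*exp(7*x/5)/7 + 56*log(cos(x/7))/9


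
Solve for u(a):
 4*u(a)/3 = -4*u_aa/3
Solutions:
 u(a) = C1*sin(a) + C2*cos(a)


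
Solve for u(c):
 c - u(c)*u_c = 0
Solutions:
 u(c) = -sqrt(C1 + c^2)
 u(c) = sqrt(C1 + c^2)


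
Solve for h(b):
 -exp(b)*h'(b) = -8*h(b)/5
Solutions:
 h(b) = C1*exp(-8*exp(-b)/5)


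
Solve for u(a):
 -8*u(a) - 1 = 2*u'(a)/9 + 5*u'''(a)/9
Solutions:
 u(a) = C1*exp(-30^(1/3)*a*(-(810 + sqrt(656130))^(1/3) + 30^(1/3)/(810 + sqrt(656130))^(1/3))/30)*sin(10^(1/3)*3^(1/6)*a*(3*10^(1/3)/(810 + sqrt(656130))^(1/3) + 3^(2/3)*(810 + sqrt(656130))^(1/3))/30) + C2*exp(-30^(1/3)*a*(-(810 + sqrt(656130))^(1/3) + 30^(1/3)/(810 + sqrt(656130))^(1/3))/30)*cos(10^(1/3)*3^(1/6)*a*(3*10^(1/3)/(810 + sqrt(656130))^(1/3) + 3^(2/3)*(810 + sqrt(656130))^(1/3))/30) + C3*exp(30^(1/3)*a*(-(810 + sqrt(656130))^(1/3) + 30^(1/3)/(810 + sqrt(656130))^(1/3))/15) - 1/8


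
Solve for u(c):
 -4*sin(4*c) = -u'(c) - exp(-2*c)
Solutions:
 u(c) = C1 - cos(4*c) + exp(-2*c)/2


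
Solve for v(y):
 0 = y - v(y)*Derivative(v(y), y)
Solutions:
 v(y) = -sqrt(C1 + y^2)
 v(y) = sqrt(C1 + y^2)


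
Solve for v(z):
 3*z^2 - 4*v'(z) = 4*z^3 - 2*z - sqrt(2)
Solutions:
 v(z) = C1 - z^4/4 + z^3/4 + z^2/4 + sqrt(2)*z/4


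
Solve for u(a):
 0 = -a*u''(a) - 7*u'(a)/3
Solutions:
 u(a) = C1 + C2/a^(4/3)


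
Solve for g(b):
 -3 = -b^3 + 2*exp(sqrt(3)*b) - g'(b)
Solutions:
 g(b) = C1 - b^4/4 + 3*b + 2*sqrt(3)*exp(sqrt(3)*b)/3


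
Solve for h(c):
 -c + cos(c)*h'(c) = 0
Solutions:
 h(c) = C1 + Integral(c/cos(c), c)


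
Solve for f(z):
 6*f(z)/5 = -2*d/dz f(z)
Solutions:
 f(z) = C1*exp(-3*z/5)


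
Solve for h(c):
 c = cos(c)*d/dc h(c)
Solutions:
 h(c) = C1 + Integral(c/cos(c), c)


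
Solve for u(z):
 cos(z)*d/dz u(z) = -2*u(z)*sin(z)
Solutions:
 u(z) = C1*cos(z)^2


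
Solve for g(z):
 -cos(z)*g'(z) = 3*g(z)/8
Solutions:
 g(z) = C1*(sin(z) - 1)^(3/16)/(sin(z) + 1)^(3/16)


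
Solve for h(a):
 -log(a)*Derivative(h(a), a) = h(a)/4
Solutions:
 h(a) = C1*exp(-li(a)/4)


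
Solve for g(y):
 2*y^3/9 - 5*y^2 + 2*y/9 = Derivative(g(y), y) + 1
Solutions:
 g(y) = C1 + y^4/18 - 5*y^3/3 + y^2/9 - y


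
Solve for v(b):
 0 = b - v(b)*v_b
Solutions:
 v(b) = -sqrt(C1 + b^2)
 v(b) = sqrt(C1 + b^2)


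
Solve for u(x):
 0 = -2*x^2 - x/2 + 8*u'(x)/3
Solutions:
 u(x) = C1 + x^3/4 + 3*x^2/32


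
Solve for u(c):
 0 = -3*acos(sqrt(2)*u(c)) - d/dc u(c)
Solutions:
 Integral(1/acos(sqrt(2)*_y), (_y, u(c))) = C1 - 3*c


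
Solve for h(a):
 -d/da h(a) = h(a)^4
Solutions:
 h(a) = (-3^(2/3) - 3*3^(1/6)*I)*(1/(C1 + a))^(1/3)/6
 h(a) = (-3^(2/3) + 3*3^(1/6)*I)*(1/(C1 + a))^(1/3)/6
 h(a) = (1/(C1 + 3*a))^(1/3)


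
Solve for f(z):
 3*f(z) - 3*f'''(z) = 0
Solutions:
 f(z) = C3*exp(z) + (C1*sin(sqrt(3)*z/2) + C2*cos(sqrt(3)*z/2))*exp(-z/2)


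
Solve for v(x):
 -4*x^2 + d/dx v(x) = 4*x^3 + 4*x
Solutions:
 v(x) = C1 + x^4 + 4*x^3/3 + 2*x^2


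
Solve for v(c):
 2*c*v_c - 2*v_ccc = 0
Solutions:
 v(c) = C1 + Integral(C2*airyai(c) + C3*airybi(c), c)


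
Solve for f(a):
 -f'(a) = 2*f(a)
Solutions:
 f(a) = C1*exp(-2*a)


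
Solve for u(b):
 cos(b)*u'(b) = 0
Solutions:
 u(b) = C1


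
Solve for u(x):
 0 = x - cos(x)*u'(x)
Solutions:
 u(x) = C1 + Integral(x/cos(x), x)


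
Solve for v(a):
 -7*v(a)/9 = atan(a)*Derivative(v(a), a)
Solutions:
 v(a) = C1*exp(-7*Integral(1/atan(a), a)/9)


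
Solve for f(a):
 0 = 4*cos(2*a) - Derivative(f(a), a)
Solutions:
 f(a) = C1 + 2*sin(2*a)


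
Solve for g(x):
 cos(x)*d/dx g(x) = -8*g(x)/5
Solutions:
 g(x) = C1*(sin(x) - 1)^(4/5)/(sin(x) + 1)^(4/5)


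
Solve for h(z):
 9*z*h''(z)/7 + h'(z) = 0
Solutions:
 h(z) = C1 + C2*z^(2/9)


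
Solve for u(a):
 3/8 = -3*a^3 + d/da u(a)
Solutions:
 u(a) = C1 + 3*a^4/4 + 3*a/8


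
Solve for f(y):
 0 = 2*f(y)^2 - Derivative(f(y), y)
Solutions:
 f(y) = -1/(C1 + 2*y)


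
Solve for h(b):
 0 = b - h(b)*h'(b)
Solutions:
 h(b) = -sqrt(C1 + b^2)
 h(b) = sqrt(C1 + b^2)


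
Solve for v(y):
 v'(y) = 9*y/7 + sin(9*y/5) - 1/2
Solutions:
 v(y) = C1 + 9*y^2/14 - y/2 - 5*cos(9*y/5)/9


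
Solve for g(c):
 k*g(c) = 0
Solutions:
 g(c) = 0


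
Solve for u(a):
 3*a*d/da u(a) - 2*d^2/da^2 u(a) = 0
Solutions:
 u(a) = C1 + C2*erfi(sqrt(3)*a/2)


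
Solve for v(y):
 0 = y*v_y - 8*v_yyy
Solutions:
 v(y) = C1 + Integral(C2*airyai(y/2) + C3*airybi(y/2), y)


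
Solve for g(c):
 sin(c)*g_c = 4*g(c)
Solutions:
 g(c) = C1*(cos(c)^2 - 2*cos(c) + 1)/(cos(c)^2 + 2*cos(c) + 1)


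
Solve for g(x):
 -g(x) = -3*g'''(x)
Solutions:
 g(x) = C3*exp(3^(2/3)*x/3) + (C1*sin(3^(1/6)*x/2) + C2*cos(3^(1/6)*x/2))*exp(-3^(2/3)*x/6)


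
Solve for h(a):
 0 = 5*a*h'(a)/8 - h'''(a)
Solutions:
 h(a) = C1 + Integral(C2*airyai(5^(1/3)*a/2) + C3*airybi(5^(1/3)*a/2), a)


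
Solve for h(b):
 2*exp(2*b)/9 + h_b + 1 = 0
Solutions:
 h(b) = C1 - b - exp(2*b)/9


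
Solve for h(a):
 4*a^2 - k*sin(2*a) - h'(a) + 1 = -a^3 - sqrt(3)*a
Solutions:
 h(a) = C1 + a^4/4 + 4*a^3/3 + sqrt(3)*a^2/2 + a + k*cos(2*a)/2


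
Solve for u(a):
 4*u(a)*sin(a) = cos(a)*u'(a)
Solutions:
 u(a) = C1/cos(a)^4


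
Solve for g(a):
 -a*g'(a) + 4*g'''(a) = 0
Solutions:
 g(a) = C1 + Integral(C2*airyai(2^(1/3)*a/2) + C3*airybi(2^(1/3)*a/2), a)


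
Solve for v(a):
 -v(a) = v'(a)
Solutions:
 v(a) = C1*exp(-a)


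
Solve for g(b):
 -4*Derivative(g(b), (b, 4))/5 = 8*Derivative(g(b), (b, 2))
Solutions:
 g(b) = C1 + C2*b + C3*sin(sqrt(10)*b) + C4*cos(sqrt(10)*b)


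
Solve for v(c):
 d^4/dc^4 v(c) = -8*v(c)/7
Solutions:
 v(c) = (C1*sin(2^(1/4)*7^(3/4)*c/7) + C2*cos(2^(1/4)*7^(3/4)*c/7))*exp(-2^(1/4)*7^(3/4)*c/7) + (C3*sin(2^(1/4)*7^(3/4)*c/7) + C4*cos(2^(1/4)*7^(3/4)*c/7))*exp(2^(1/4)*7^(3/4)*c/7)


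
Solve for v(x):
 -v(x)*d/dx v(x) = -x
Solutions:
 v(x) = -sqrt(C1 + x^2)
 v(x) = sqrt(C1 + x^2)


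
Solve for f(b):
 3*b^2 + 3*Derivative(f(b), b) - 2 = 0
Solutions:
 f(b) = C1 - b^3/3 + 2*b/3


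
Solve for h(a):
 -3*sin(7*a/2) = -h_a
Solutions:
 h(a) = C1 - 6*cos(7*a/2)/7


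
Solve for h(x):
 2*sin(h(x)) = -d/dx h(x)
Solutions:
 h(x) = -acos((-C1 - exp(4*x))/(C1 - exp(4*x))) + 2*pi
 h(x) = acos((-C1 - exp(4*x))/(C1 - exp(4*x)))


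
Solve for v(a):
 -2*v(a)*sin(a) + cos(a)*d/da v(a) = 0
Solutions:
 v(a) = C1/cos(a)^2


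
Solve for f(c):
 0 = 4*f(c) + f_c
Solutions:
 f(c) = C1*exp(-4*c)


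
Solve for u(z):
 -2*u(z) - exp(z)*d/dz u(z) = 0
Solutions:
 u(z) = C1*exp(2*exp(-z))


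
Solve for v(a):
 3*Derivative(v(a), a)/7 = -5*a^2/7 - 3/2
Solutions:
 v(a) = C1 - 5*a^3/9 - 7*a/2


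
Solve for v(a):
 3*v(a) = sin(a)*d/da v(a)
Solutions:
 v(a) = C1*(cos(a) - 1)^(3/2)/(cos(a) + 1)^(3/2)


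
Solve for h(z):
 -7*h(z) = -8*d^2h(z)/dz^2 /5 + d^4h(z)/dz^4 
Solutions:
 h(z) = (C1*sin(7^(1/4)*z*sin(atan(sqrt(159)/4)/2)) + C2*cos(7^(1/4)*z*sin(atan(sqrt(159)/4)/2)))*exp(-7^(1/4)*z*cos(atan(sqrt(159)/4)/2)) + (C3*sin(7^(1/4)*z*sin(atan(sqrt(159)/4)/2)) + C4*cos(7^(1/4)*z*sin(atan(sqrt(159)/4)/2)))*exp(7^(1/4)*z*cos(atan(sqrt(159)/4)/2))


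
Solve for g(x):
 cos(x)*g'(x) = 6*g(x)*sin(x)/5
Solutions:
 g(x) = C1/cos(x)^(6/5)


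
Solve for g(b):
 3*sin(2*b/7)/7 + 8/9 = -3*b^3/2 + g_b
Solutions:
 g(b) = C1 + 3*b^4/8 + 8*b/9 - 3*cos(2*b/7)/2


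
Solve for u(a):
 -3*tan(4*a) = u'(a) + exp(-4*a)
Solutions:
 u(a) = C1 - 3*log(tan(4*a)^2 + 1)/8 + exp(-4*a)/4


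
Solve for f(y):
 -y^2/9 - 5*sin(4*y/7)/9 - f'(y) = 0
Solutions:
 f(y) = C1 - y^3/27 + 35*cos(4*y/7)/36


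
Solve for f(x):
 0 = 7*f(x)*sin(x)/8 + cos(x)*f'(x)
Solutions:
 f(x) = C1*cos(x)^(7/8)


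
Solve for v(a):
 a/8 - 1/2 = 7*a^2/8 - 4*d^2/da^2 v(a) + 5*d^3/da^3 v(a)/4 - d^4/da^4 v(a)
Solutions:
 v(a) = C1 + C2*a + 7*a^4/384 + 9*a^3/512 + 199*a^2/8192 + (C3*sin(sqrt(231)*a/8) + C4*cos(sqrt(231)*a/8))*exp(5*a/8)


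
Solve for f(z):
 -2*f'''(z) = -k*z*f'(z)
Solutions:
 f(z) = C1 + Integral(C2*airyai(2^(2/3)*k^(1/3)*z/2) + C3*airybi(2^(2/3)*k^(1/3)*z/2), z)


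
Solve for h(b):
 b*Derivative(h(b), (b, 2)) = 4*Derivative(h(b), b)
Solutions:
 h(b) = C1 + C2*b^5


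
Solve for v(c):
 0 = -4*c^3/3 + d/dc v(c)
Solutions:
 v(c) = C1 + c^4/3


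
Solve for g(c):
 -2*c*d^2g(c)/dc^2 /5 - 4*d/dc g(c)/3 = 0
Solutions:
 g(c) = C1 + C2/c^(7/3)


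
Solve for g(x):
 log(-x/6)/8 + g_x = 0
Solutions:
 g(x) = C1 - x*log(-x)/8 + x*(1 + log(6))/8


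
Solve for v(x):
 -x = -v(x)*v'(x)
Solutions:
 v(x) = -sqrt(C1 + x^2)
 v(x) = sqrt(C1 + x^2)


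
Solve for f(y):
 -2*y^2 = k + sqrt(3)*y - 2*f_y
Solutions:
 f(y) = C1 + k*y/2 + y^3/3 + sqrt(3)*y^2/4


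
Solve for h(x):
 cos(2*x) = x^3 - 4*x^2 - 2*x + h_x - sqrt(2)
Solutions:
 h(x) = C1 - x^4/4 + 4*x^3/3 + x^2 + sqrt(2)*x + sin(2*x)/2


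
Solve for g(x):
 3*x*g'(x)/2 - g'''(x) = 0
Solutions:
 g(x) = C1 + Integral(C2*airyai(2^(2/3)*3^(1/3)*x/2) + C3*airybi(2^(2/3)*3^(1/3)*x/2), x)


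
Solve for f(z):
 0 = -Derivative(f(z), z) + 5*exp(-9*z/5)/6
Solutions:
 f(z) = C1 - 25*exp(-9*z/5)/54


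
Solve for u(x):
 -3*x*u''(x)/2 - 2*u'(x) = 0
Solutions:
 u(x) = C1 + C2/x^(1/3)


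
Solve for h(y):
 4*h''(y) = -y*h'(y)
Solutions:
 h(y) = C1 + C2*erf(sqrt(2)*y/4)


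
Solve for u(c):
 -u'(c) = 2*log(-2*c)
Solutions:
 u(c) = C1 - 2*c*log(-c) + 2*c*(1 - log(2))


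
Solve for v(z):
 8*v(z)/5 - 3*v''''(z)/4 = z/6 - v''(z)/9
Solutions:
 v(z) = C1*exp(-sqrt(30)*z*sqrt(5 + sqrt(9745))/45) + C2*exp(sqrt(30)*z*sqrt(5 + sqrt(9745))/45) + C3*sin(sqrt(30)*z*sqrt(-5 + sqrt(9745))/45) + C4*cos(sqrt(30)*z*sqrt(-5 + sqrt(9745))/45) + 5*z/48


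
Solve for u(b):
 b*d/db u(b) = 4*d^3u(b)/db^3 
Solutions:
 u(b) = C1 + Integral(C2*airyai(2^(1/3)*b/2) + C3*airybi(2^(1/3)*b/2), b)


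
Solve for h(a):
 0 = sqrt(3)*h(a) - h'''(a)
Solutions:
 h(a) = C3*exp(3^(1/6)*a) + (C1*sin(3^(2/3)*a/2) + C2*cos(3^(2/3)*a/2))*exp(-3^(1/6)*a/2)


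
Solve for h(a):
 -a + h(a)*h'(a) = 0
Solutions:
 h(a) = -sqrt(C1 + a^2)
 h(a) = sqrt(C1 + a^2)


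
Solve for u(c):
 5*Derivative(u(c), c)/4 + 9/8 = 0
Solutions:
 u(c) = C1 - 9*c/10


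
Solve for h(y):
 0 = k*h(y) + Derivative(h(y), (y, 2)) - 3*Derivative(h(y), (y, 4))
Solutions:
 h(y) = C1*exp(-sqrt(6)*y*sqrt(1 - sqrt(12*k + 1))/6) + C2*exp(sqrt(6)*y*sqrt(1 - sqrt(12*k + 1))/6) + C3*exp(-sqrt(6)*y*sqrt(sqrt(12*k + 1) + 1)/6) + C4*exp(sqrt(6)*y*sqrt(sqrt(12*k + 1) + 1)/6)


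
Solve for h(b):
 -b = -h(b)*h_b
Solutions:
 h(b) = -sqrt(C1 + b^2)
 h(b) = sqrt(C1 + b^2)


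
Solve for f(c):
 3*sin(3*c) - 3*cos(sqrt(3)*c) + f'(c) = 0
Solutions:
 f(c) = C1 + sqrt(3)*sin(sqrt(3)*c) + cos(3*c)


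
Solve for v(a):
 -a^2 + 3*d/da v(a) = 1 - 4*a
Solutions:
 v(a) = C1 + a^3/9 - 2*a^2/3 + a/3


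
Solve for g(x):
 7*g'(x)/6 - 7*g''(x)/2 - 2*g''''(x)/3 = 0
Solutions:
 g(x) = C1 + C2*exp(7^(1/3)*x*(-(1 + 2*sqrt(2))^(1/3) + 7^(1/3)/(1 + 2*sqrt(2))^(1/3))/4)*sin(sqrt(3)*7^(1/3)*x*(7^(1/3)/(1 + 2*sqrt(2))^(1/3) + (1 + 2*sqrt(2))^(1/3))/4) + C3*exp(7^(1/3)*x*(-(1 + 2*sqrt(2))^(1/3) + 7^(1/3)/(1 + 2*sqrt(2))^(1/3))/4)*cos(sqrt(3)*7^(1/3)*x*(7^(1/3)/(1 + 2*sqrt(2))^(1/3) + (1 + 2*sqrt(2))^(1/3))/4) + C4*exp(-7^(1/3)*x*(-(1 + 2*sqrt(2))^(1/3) + 7^(1/3)/(1 + 2*sqrt(2))^(1/3))/2)


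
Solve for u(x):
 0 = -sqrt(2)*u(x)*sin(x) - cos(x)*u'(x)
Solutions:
 u(x) = C1*cos(x)^(sqrt(2))


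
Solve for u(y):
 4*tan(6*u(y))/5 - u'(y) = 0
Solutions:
 u(y) = -asin(C1*exp(24*y/5))/6 + pi/6
 u(y) = asin(C1*exp(24*y/5))/6


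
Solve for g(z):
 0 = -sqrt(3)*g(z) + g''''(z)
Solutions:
 g(z) = C1*exp(-3^(1/8)*z) + C2*exp(3^(1/8)*z) + C3*sin(3^(1/8)*z) + C4*cos(3^(1/8)*z)


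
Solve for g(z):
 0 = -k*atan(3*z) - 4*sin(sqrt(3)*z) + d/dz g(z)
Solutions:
 g(z) = C1 + k*(z*atan(3*z) - log(9*z^2 + 1)/6) - 4*sqrt(3)*cos(sqrt(3)*z)/3


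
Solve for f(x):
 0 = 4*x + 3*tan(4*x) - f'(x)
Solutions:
 f(x) = C1 + 2*x^2 - 3*log(cos(4*x))/4


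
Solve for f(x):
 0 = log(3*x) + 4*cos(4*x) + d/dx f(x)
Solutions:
 f(x) = C1 - x*log(x) - x*log(3) + x - sin(4*x)


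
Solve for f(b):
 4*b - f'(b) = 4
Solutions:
 f(b) = C1 + 2*b^2 - 4*b


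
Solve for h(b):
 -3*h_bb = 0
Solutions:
 h(b) = C1 + C2*b


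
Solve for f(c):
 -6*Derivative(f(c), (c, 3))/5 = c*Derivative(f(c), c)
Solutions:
 f(c) = C1 + Integral(C2*airyai(-5^(1/3)*6^(2/3)*c/6) + C3*airybi(-5^(1/3)*6^(2/3)*c/6), c)


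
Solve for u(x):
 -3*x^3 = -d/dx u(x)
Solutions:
 u(x) = C1 + 3*x^4/4


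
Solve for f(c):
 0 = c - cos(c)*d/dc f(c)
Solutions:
 f(c) = C1 + Integral(c/cos(c), c)


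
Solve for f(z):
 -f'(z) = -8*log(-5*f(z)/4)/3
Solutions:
 -3*Integral(1/(log(-_y) - 2*log(2) + log(5)), (_y, f(z)))/8 = C1 - z


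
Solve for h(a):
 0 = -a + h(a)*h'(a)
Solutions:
 h(a) = -sqrt(C1 + a^2)
 h(a) = sqrt(C1 + a^2)


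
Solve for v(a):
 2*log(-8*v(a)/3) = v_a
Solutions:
 -Integral(1/(log(-_y) - log(3) + 3*log(2)), (_y, v(a)))/2 = C1 - a


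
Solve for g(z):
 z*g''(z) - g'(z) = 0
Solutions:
 g(z) = C1 + C2*z^2


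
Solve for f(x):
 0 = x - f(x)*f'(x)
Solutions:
 f(x) = -sqrt(C1 + x^2)
 f(x) = sqrt(C1 + x^2)


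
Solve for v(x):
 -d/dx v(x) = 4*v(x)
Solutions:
 v(x) = C1*exp(-4*x)


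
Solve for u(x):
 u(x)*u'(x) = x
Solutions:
 u(x) = -sqrt(C1 + x^2)
 u(x) = sqrt(C1 + x^2)


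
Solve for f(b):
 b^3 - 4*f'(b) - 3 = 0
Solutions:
 f(b) = C1 + b^4/16 - 3*b/4


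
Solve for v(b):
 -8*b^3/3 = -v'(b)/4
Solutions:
 v(b) = C1 + 8*b^4/3


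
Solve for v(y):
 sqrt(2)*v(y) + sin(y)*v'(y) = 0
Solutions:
 v(y) = C1*(cos(y) + 1)^(sqrt(2)/2)/(cos(y) - 1)^(sqrt(2)/2)


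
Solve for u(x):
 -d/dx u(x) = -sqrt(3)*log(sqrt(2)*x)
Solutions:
 u(x) = C1 + sqrt(3)*x*log(x) - sqrt(3)*x + sqrt(3)*x*log(2)/2


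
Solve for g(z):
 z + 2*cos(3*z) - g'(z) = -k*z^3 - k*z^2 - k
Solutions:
 g(z) = C1 + k*z^4/4 + k*z^3/3 + k*z + z^2/2 + 2*sin(3*z)/3


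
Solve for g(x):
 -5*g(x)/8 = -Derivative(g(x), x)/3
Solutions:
 g(x) = C1*exp(15*x/8)


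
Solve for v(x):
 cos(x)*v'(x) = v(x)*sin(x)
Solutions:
 v(x) = C1/cos(x)


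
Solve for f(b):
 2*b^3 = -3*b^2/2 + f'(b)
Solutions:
 f(b) = C1 + b^4/2 + b^3/2


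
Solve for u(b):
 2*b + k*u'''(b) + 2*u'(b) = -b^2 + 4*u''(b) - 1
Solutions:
 u(b) = C1 + C2*exp(b*(-sqrt(2)*sqrt(2 - k) + 2)/k) + C3*exp(b*(sqrt(2)*sqrt(2 - k) + 2)/k) - b^3/6 - 3*b^2/2 + b*k/2 - 13*b/2


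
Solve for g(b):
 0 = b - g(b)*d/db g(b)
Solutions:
 g(b) = -sqrt(C1 + b^2)
 g(b) = sqrt(C1 + b^2)


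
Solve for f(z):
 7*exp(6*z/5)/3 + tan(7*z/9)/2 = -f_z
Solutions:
 f(z) = C1 - 35*exp(6*z/5)/18 + 9*log(cos(7*z/9))/14


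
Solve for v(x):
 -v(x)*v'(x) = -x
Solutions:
 v(x) = -sqrt(C1 + x^2)
 v(x) = sqrt(C1 + x^2)


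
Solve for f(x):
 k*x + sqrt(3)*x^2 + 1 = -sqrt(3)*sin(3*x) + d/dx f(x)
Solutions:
 f(x) = C1 + k*x^2/2 + sqrt(3)*x^3/3 + x - sqrt(3)*cos(3*x)/3


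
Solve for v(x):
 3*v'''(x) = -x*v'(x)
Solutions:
 v(x) = C1 + Integral(C2*airyai(-3^(2/3)*x/3) + C3*airybi(-3^(2/3)*x/3), x)


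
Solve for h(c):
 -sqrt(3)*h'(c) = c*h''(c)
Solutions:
 h(c) = C1 + C2*c^(1 - sqrt(3))


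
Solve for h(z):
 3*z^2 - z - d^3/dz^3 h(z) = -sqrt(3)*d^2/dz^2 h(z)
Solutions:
 h(z) = C1 + C2*z + C3*exp(sqrt(3)*z) - sqrt(3)*z^4/12 + z^3*(-6 + sqrt(3))/18 + z^2*(1 - 2*sqrt(3))/6


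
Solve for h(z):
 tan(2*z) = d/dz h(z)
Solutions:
 h(z) = C1 - log(cos(2*z))/2


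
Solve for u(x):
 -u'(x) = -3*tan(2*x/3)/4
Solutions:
 u(x) = C1 - 9*log(cos(2*x/3))/8


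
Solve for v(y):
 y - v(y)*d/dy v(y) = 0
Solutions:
 v(y) = -sqrt(C1 + y^2)
 v(y) = sqrt(C1 + y^2)


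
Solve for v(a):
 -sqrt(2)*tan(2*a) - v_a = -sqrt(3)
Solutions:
 v(a) = C1 + sqrt(3)*a + sqrt(2)*log(cos(2*a))/2


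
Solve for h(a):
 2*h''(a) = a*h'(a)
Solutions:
 h(a) = C1 + C2*erfi(a/2)


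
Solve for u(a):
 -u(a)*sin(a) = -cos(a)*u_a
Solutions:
 u(a) = C1/cos(a)


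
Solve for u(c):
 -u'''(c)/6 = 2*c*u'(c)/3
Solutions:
 u(c) = C1 + Integral(C2*airyai(-2^(2/3)*c) + C3*airybi(-2^(2/3)*c), c)


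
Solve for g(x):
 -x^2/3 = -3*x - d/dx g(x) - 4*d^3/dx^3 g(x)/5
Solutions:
 g(x) = C1 + C2*sin(sqrt(5)*x/2) + C3*cos(sqrt(5)*x/2) + x^3/9 - 3*x^2/2 - 8*x/15


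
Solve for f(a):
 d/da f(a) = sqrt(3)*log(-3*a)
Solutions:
 f(a) = C1 + sqrt(3)*a*log(-a) + sqrt(3)*a*(-1 + log(3))


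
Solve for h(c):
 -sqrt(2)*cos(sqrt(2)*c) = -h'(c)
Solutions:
 h(c) = C1 + sin(sqrt(2)*c)


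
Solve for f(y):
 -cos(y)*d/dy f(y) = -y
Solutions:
 f(y) = C1 + Integral(y/cos(y), y)


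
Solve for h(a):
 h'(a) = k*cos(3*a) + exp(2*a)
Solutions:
 h(a) = C1 + k*sin(3*a)/3 + exp(2*a)/2


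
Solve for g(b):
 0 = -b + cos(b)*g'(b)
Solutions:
 g(b) = C1 + Integral(b/cos(b), b)


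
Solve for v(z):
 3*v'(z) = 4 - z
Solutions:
 v(z) = C1 - z^2/6 + 4*z/3


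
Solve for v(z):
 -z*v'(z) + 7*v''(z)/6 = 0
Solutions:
 v(z) = C1 + C2*erfi(sqrt(21)*z/7)
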